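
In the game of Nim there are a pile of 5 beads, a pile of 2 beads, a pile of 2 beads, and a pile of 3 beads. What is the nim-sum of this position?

6

Nim-sum: 5 ^ 2 ^ 2 ^ 3 = 6.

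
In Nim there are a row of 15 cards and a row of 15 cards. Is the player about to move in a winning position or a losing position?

Losing position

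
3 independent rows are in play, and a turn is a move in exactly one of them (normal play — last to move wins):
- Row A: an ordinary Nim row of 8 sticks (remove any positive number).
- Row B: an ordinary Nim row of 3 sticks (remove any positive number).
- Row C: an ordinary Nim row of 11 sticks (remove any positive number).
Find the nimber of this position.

0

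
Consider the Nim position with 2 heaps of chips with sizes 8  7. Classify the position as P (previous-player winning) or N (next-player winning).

N-position

Compute the nim-sum pairwise:
8 XOR 7 = 15
The nim-sum is 15 ≠ 0, so this is an N-position: the player to move can win.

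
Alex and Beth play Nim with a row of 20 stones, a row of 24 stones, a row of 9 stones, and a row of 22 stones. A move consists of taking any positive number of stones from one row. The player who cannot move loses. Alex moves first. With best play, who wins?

Alex wins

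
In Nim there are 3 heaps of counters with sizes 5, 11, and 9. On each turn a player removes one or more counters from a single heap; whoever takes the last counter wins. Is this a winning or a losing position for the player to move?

Nim-sum: 5 ^ 11 ^ 9 = 7.
The nim-sum is 7 ≠ 0, so this is an N-position: the player to move can win.

Winning position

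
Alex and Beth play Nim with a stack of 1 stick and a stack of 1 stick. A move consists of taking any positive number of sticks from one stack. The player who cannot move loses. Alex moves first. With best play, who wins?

Beth wins

Compute the nim-sum pairwise:
1 ⊕ 1 = 0
The nim-sum is 0, so this is a P-position: the player to move is in a losing position under optimal play; Alex is about to move from it and so loses — Beth wins.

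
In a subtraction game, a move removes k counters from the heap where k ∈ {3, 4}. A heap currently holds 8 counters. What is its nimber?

Grundy values for subtraction set {3, 4}:
g(0) = mex{} = 0
g(1) = mex{} = 0
g(2) = mex{} = 0
g(3) = mex{0} = 1
g(4) = mex{0} = 1
g(5) = mex{0} = 1
g(6) = mex{0,1} = 2
g(7) = mex{1} = 0
g(8) = mex{1} = 0
So g(8) = 0.

0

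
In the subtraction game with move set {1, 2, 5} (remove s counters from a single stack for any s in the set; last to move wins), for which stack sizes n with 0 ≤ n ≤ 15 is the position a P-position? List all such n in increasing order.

0, 3, 6, 9, 12, 15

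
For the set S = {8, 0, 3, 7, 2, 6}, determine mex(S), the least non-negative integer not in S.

1

0 is in the set but 1 is not, so the mex is 1.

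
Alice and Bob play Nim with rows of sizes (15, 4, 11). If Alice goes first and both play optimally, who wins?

Bitwise XOR of the heap sizes:
  1111  (15)
  0100  (4)
  1011  (11)
  ----
  0000  (0)
The nim-sum is 0, so this is a P-position: the player to move is in a losing position under optimal play; Alice is about to move from it and so loses — Bob wins.

Bob wins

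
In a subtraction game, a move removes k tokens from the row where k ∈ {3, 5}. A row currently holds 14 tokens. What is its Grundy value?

Build the Grundy sequence with g(k) = mex{g(k−s) : s ∈ {3, 5}, s ≤ k}:
k:     0  1  2  3  4  5  6  7  8  9 10 11 12 13 14
g(k):  0  0  0  1  1  1  2  2  0  0  0  1  1  1  2
So g(14) = 2.

2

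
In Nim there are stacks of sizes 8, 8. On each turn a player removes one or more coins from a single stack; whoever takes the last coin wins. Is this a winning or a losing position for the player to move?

In binary:
  1000  (8)
  1000  (8)
  ----
  0000  (0)
The nim-sum is 0, so this is a P-position: the player to move is in a losing position under optimal play.

Losing position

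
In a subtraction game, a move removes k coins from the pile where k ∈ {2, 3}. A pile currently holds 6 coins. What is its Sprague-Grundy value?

0

Compute g(0), g(1), … for moves {2, 3}:
k:     0  1  2  3  4  5  6
g(k):  0  0  1  1  2  0  0
So g(6) = 0.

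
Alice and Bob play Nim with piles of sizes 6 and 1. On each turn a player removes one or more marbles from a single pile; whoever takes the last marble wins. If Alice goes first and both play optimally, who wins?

Nim-sum: 6 XOR 1 = 7.
The nim-sum is 7 ≠ 0, so this is an N-position: the player to move can win; Alice has a winning move.

Alice wins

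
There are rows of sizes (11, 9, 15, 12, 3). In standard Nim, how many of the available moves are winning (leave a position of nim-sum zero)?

3

Nim-sum: 11 XOR 9 XOR 15 XOR 12 XOR 3 = 2.
The overall nim-sum is X = 2. A row of size p has a winning move iff p XOR X < p (reduce it to p XOR X).
  11: 11 XOR 2 = 9 < 11 — winning move (to 9).
  9: 9 XOR 2 = 11 ≥ 9 — no move.
  15: 15 XOR 2 = 13 < 15 — winning move (to 13).
  12: 12 XOR 2 = 14 ≥ 12 — no move.
  3: 3 XOR 2 = 1 < 3 — winning move (to 1).
That gives 3 winning moves.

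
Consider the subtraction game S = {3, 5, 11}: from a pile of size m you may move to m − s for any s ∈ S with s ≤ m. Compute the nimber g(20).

1

Build the Grundy sequence with g(k) = mex{g(k−s) : s ∈ {3, 5, 11}, s ≤ k}:
k:     0  1  2  3  4  5  6  7  8  9 10 11 12 13 14 15 16 17 18 19 20
g(k):  0  0  0  1  1  1  2  2  0  0  0  1  1  1  2  2  0  0  0  1  1
So g(20) = 1.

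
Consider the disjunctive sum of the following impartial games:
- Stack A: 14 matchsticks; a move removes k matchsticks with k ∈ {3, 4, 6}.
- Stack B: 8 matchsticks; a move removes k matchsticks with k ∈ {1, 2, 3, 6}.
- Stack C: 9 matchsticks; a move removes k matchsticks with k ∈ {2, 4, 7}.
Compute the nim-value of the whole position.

Grundy values for stack A (subtraction set {3, 4, 6}):
g(0) = mex{} = 0
g(1) = mex{} = 0
g(2) = mex{} = 0
g(3) = mex{0} = 1
g(4) = mex{0} = 1
g(5) = mex{0} = 1
g(6) = mex{0,1} = 2
g(7) = mex{0,1} = 2
g(8) = mex{0,1} = 2
g(9) = mex{1,2} = 0
g(10) = mex{1,2} = 0
g(11) = mex{1,2} = 0
g(12) = mex{0,2} = 1
g(13) = mex{0,2} = 1
g(14) = mex{0,2} = 1
So g(14) = 1.
Grundy values for stack B (subtraction set {1, 2, 3, 6}):
k:     0  1  2  3  4  5  6  7  8
g(k):  0  1  2  3  0  1  2  3  0
So g(8) = 0.
For stack C, compute g(0), g(1), … with moves {2, 4, 7}:
g(0) = mex{} = 0
g(1) = mex{} = 0
g(2) = mex{0} = 1
g(3) = mex{0} = 1
g(4) = mex{0,1} = 2
g(5) = mex{0,1} = 2
g(6) = mex{1,2} = 0
g(7) = mex{0,1,2} = 3
g(8) = mex{0,2} = 1
g(9) = mex{1,2,3} = 0
So g(9) = 0.
The value of a disjunctive sum is the nim-sum of the parts.
Combined value = 1 XOR 0 XOR 0 = 1.

1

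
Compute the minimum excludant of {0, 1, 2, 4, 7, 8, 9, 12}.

3

The values 0, 1, 2 are all present; 3 is the first non-negative integer missing from the set.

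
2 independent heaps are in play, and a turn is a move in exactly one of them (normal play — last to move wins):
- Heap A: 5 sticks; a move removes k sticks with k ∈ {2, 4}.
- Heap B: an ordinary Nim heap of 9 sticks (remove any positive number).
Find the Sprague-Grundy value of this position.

For heap A, compute g(0), g(1), … with moves {2, 4}:
g(0) = mex{} = 0
g(1) = mex{} = 0
g(2) = mex{0} = 1
g(3) = mex{0} = 1
g(4) = mex{0,1} = 2
g(5) = mex{0,1} = 2
So g(5) = 2.
Heap B is a plain Nim heap of size 9, so its Grundy value is 9.
By the Sprague-Grundy theorem, the Grundy value of a sum of independent games is the XOR of the component values.
Combined value = 2 XOR 9 = 11.

11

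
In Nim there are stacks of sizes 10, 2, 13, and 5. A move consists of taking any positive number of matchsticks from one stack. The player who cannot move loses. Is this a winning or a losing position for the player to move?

Write each in binary and XOR column by column:
  1010  (10)
  0010  (2)
  1101  (13)
  0101  (5)
  ----
  0000  (0)
The nim-sum is 0, so this is a P-position: the player to move is in a losing position under optimal play.

Losing position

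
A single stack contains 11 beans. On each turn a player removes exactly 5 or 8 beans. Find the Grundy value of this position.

Build the Grundy sequence with g(k) = mex{g(k−s) : s ∈ {5, 8}, s ≤ k}:
k:     0  1  2  3  4  5  6  7  8  9 10 11
g(k):  0  0  0  0  0  1  1  1  1  1  2  2
So g(11) = 2.

2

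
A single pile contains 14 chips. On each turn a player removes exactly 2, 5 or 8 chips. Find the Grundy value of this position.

Compute g(0), g(1), … for moves {2, 5, 8}:
k:     0  1  2  3  4  5  6  7  8  9 10 11 12 13 14
g(k):  0  0  1  1  0  2  1  0  2  1  0  0  1  1  0
So g(14) = 0.

0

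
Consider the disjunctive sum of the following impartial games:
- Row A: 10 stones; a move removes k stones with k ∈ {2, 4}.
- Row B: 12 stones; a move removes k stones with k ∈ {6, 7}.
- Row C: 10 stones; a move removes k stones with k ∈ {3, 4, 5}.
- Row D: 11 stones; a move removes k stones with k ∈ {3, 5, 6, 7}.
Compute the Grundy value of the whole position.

Grundy values for row A (subtraction set {2, 4}):
k:     0  1  2  3  4  5  6  7  8  9 10
g(k):  0  0  1  1  2  2  0  0  1  1  2
So g(10) = 2.
Build the Grundy sequence for row B with g(k) = mex{g(k−s) : s ∈ {6, 7}, s ≤ k}:
g(0) = mex{} = 0
g(1) = mex{} = 0
g(2) = mex{} = 0
g(3) = mex{} = 0
g(4) = mex{} = 0
g(5) = mex{} = 0
g(6) = mex{0} = 1
g(7) = mex{0} = 1
g(8) = mex{0} = 1
g(9) = mex{0} = 1
g(10) = mex{0} = 1
g(11) = mex{0} = 1
g(12) = mex{0,1} = 2
So g(12) = 2.
Grundy values for row C (subtraction set {3, 4, 5}):
k:     0  1  2  3  4  5  6  7  8  9 10
g(k):  0  0  0  1  1  1  2  2  0  0  0
So g(10) = 0.
For row D, compute g(0), g(1), … with moves {3, 5, 6, 7}:
k:     0  1  2  3  4  5  6  7  8  9 10 11
g(k):  0  0  0  1  1  1  2  2  2  3  0  0
So g(11) = 0.
By the Sprague-Grundy theorem, the Grundy value of a sum of independent games is the XOR of the component values.
Combined value = 2 ⊕ 2 ⊕ 0 ⊕ 0 = 0.

0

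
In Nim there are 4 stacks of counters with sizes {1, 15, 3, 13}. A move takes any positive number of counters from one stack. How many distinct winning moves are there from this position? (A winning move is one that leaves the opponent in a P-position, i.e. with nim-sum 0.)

Nim-sum: 1 ^ 15 ^ 3 ^ 13 = 0.
The nim-sum is already 0, so every move leaves a nonzero nim-sum — there are no winning moves.

0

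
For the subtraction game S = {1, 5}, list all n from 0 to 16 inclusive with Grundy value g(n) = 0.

Compute g(0), g(1), … for moves {1, 5}:
k:     0  1  2  3  4  5  6  7  8  9 10 11 12 13 14 15 16
g(k):  0  1  0  1  0  1  0  1  0  1  0  1  0  1  0  1  0
The P-positions (g = 0) in 0..16 are 0, 2, 4, 6, 8, 10, 12, 14, 16.

0, 2, 4, 6, 8, 10, 12, 14, 16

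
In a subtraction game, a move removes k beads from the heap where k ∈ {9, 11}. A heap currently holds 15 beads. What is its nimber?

Build the Grundy sequence with g(k) = mex{g(k−s) : s ∈ {9, 11}, s ≤ k}:
k:     0  1  2  3  4  5  6  7  8  9 10 11 12 13 14 15
g(k):  0  0  0  0  0  0  0  0  0  1  1  1  1  1  1  1
So g(15) = 1.

1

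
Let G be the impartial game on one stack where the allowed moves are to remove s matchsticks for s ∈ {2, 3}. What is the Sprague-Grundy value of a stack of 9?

Compute g(0), g(1), … for moves {2, 3}:
g(0) = mex{} = 0
g(1) = mex{} = 0
g(2) = mex{0} = 1
g(3) = mex{0} = 1
g(4) = mex{0,1} = 2
g(5) = mex{1} = 0
g(6) = mex{1,2} = 0
g(7) = mex{0,2} = 1
g(8) = mex{0} = 1
g(9) = mex{0,1} = 2
So g(9) = 2.

2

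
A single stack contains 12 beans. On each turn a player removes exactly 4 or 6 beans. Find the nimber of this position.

0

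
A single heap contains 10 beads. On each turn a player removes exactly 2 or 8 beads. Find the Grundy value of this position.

0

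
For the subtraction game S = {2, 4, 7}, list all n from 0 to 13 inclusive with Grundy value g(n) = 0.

0, 1, 6, 9, 12

Build the Grundy sequence with g(k) = mex{g(k−s) : s ∈ {2, 4, 7}, s ≤ k}:
g(0) = mex{} = 0
g(1) = mex{} = 0
g(2) = mex{0} = 1
g(3) = mex{0} = 1
g(4) = mex{0,1} = 2
g(5) = mex{0,1} = 2
g(6) = mex{1,2} = 0
g(7) = mex{0,1,2} = 3
g(8) = mex{0,2} = 1
g(9) = mex{1,2,3} = 0
g(10) = mex{0,1} = 2
g(11) = mex{0,2,3} = 1
g(12) = mex{1,2} = 0
g(13) = mex{0,1} = 2
The P-positions (g = 0) in 0..13 are 0, 1, 6, 9, 12.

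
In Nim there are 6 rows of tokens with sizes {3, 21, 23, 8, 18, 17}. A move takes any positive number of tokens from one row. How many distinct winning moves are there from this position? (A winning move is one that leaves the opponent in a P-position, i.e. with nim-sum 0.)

In binary:
  00011  (3)
  10101  (21)
  10111  (23)
  01000  (8)
  10010  (18)
  10001  (17)
  -----
  01010  (10)
The overall nim-sum is X = 10. A row of size p has a winning move iff p XOR X < p (reduce it to p XOR X).
  3: 3 XOR 10 = 9 ≥ 3 — no move.
  21: 21 XOR 10 = 31 ≥ 21 — no move.
  23: 23 XOR 10 = 29 ≥ 23 — no move.
  8: 8 XOR 10 = 2 < 8 — winning move (to 2).
  18: 18 XOR 10 = 24 ≥ 18 — no move.
  17: 17 XOR 10 = 27 ≥ 17 — no move.
That gives 1 winning move.

1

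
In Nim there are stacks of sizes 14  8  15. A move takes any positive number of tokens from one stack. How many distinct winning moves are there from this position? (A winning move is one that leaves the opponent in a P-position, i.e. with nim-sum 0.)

3

Nim-sum: 14 XOR 8 XOR 15 = 9.
The overall nim-sum is X = 9. A stack of size p has a winning move iff p XOR X < p (reduce it to p XOR X).
  14: 14 XOR 9 = 7 < 14 — winning move (to 7).
  8: 8 XOR 9 = 1 < 8 — winning move (to 1).
  15: 15 XOR 9 = 6 < 15 — winning move (to 6).
That gives 3 winning moves.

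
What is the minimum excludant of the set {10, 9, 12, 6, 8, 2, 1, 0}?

The values 0, 1, 2 are all present; 3 is the first non-negative integer missing from the set.

3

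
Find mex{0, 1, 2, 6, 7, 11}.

The values 0, 1, 2 are all present; 3 is the first non-negative integer missing from the set.

3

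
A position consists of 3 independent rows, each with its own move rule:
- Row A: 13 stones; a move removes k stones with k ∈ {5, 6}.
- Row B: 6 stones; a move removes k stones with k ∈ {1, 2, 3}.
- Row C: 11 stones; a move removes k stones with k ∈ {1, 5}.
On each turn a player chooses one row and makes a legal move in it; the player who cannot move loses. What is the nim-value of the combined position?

For row A, compute g(0), g(1), … with moves {5, 6}:
k:     0  1  2  3  4  5  6  7  8  9 10 11 12 13
g(k):  0  0  0  0  0  1  1  1  1  1  2  0  0  0
So g(13) = 0.
Build the Grundy sequence for row B with g(k) = mex{g(k−s) : s ∈ {1, 2, 3}, s ≤ k}:
k:     0  1  2  3  4  5  6
g(k):  0  1  2  3  0  1  2
So g(6) = 2.
Grundy values for row C (subtraction set {1, 5}):
g(0) = mex{} = 0
g(1) = mex{0} = 1
g(2) = mex{1} = 0
g(3) = mex{0} = 1
g(4) = mex{1} = 0
g(5) = mex{0} = 1
g(6) = mex{1} = 0
g(7) = mex{0} = 1
g(8) = mex{1} = 0
g(9) = mex{0} = 1
g(10) = mex{1} = 0
g(11) = mex{0} = 1
So g(11) = 1.
The value of a disjunctive sum is the nim-sum of the parts.
Combined value = 0 XOR 2 XOR 1 = 3.

3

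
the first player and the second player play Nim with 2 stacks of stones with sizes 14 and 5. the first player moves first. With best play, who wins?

the first player wins

Compute the nim-sum pairwise:
14 ⊕ 5 = 11
The nim-sum is 11 ≠ 0, so this is an N-position: the player to move can win; the first player has a winning move.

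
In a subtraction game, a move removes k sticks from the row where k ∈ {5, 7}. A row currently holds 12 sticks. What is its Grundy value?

0

Compute g(0), g(1), … for moves {5, 7}:
k:     0  1  2  3  4  5  6  7  8  9 10 11 12
g(k):  0  0  0  0  0  1  1  1  1  1  2  2  0
So g(12) = 0.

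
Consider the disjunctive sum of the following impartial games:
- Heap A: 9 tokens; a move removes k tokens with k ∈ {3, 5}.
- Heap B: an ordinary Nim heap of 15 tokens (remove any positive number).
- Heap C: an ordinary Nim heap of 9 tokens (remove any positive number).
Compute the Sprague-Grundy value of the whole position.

6

Build the Grundy sequence for heap A with g(k) = mex{g(k−s) : s ∈ {3, 5}, s ≤ k}:
k:     0  1  2  3  4  5  6  7  8  9
g(k):  0  0  0  1  1  1  2  2  0  0
So g(9) = 0.
Heap B is a plain Nim heap of size 15, so its Grundy value is 15.
Heap C is a plain Nim heap of size 9, so its Grundy value is 9.
The value of a disjunctive sum is the nim-sum of the parts.
Combined value = 0 ⊕ 15 ⊕ 9 = 6.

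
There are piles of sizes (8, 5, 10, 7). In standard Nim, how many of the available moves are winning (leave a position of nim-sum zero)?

Nim-sum: 8 XOR 5 XOR 10 XOR 7 = 0.
The nim-sum is already 0, so every move leaves a nonzero nim-sum — there are no winning moves.

0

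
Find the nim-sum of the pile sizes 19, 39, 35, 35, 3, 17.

Write each in binary and XOR column by column:
  010011  (19)
  100111  (39)
  100011  (35)
  100011  (35)
  000011  (3)
  010001  (17)
  ------
  100110  (38)

38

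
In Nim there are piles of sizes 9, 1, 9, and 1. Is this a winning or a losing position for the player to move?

Compute the nim-sum pairwise:
9 XOR 1 = 8
8 XOR 9 = 1
1 XOR 1 = 0
The nim-sum is 0, so this is a P-position: the player to move is in a losing position under optimal play.

Losing position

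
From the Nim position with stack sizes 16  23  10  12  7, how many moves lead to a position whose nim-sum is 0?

Write each in binary and XOR column by column:
  10000  (16)
  10111  (23)
  01010  (10)
  01100  (12)
  00111  (7)
  -----
  00110  (6)
The overall nim-sum is X = 6. A stack of size p has a winning move iff p XOR X < p (reduce it to p XOR X).
  16: 16 XOR 6 = 22 ≥ 16 — no move.
  23: 23 XOR 6 = 17 < 23 — winning move (to 17).
  10: 10 XOR 6 = 12 ≥ 10 — no move.
  12: 12 XOR 6 = 10 < 12 — winning move (to 10).
  7: 7 XOR 6 = 1 < 7 — winning move (to 1).
That gives 3 winning moves.

3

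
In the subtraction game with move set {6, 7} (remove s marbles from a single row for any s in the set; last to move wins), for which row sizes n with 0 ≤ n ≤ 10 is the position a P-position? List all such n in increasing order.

0, 1, 2, 3, 4, 5

Compute g(0), g(1), … for moves {6, 7}:
k:     0  1  2  3  4  5  6  7  8  9 10
g(k):  0  0  0  0  0  0  1  1  1  1  1
The P-positions (g = 0) in 0..10 are 0, 1, 2, 3, 4, 5.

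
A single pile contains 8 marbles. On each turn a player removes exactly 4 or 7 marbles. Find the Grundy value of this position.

Compute g(0), g(1), … for moves {4, 7}:
k:     0  1  2  3  4  5  6  7  8
g(k):  0  0  0  0  1  1  1  1  2
So g(8) = 2.

2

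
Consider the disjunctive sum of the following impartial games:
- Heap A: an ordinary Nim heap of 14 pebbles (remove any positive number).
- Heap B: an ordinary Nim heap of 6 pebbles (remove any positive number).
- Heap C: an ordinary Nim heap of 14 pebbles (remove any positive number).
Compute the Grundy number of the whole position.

6

Heap A is a plain Nim heap of size 14, so its Grundy value is 14.
Heap B is a plain Nim heap of size 6, so its Grundy value is 6.
Heap C is a plain Nim heap of size 14, so its Grundy value is 14.
The value of a disjunctive sum is the nim-sum of the parts.
Combined value = 14 XOR 6 XOR 14 = 6.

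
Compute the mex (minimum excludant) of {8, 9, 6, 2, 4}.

0 is not in the set, so the mex is 0.

0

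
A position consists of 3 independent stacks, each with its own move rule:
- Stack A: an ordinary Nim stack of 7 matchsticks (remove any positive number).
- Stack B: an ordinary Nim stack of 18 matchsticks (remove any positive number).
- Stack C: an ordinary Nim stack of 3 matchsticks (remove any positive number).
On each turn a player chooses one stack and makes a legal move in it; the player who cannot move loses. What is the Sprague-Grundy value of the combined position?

22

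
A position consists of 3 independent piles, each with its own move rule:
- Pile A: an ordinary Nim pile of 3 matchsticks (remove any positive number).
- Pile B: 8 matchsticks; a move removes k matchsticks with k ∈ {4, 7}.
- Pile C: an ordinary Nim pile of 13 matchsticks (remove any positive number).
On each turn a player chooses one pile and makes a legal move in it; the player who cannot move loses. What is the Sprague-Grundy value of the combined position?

Pile A is a plain Nim pile of size 3, so its Grundy value is 3.
Build the Grundy sequence for pile B with g(k) = mex{g(k−s) : s ∈ {4, 7}, s ≤ k}:
k:     0  1  2  3  4  5  6  7  8
g(k):  0  0  0  0  1  1  1  1  2
So g(8) = 2.
Pile C is a plain Nim pile of size 13, so its Grundy value is 13.
The value of a disjunctive sum is the nim-sum of the parts.
Combined value = 3 ⊕ 2 ⊕ 13 = 12.

12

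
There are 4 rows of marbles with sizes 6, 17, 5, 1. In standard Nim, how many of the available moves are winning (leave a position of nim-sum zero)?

1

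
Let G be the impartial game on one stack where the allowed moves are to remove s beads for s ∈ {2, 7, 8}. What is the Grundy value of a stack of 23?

2

Build the Grundy sequence with g(k) = mex{g(k−s) : s ∈ {2, 7, 8}, s ≤ k}:
k:     0  1  2  3  4  5  6  7  8  9 10 11 12 13 14 15 16 17 18 19 20 21 22 23
g(k):  0  0  1  1  0  0  1  1  2  2  0  3  1  2  0  0  1  1  2  0  0  1  1  2
So g(23) = 2.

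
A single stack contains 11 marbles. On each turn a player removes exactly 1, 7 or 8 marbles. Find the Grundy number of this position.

Build the Grundy sequence with g(k) = mex{g(k−s) : s ∈ {1, 7, 8}, s ≤ k}:
k:     0  1  2  3  4  5  6  7  8  9 10 11
g(k):  0  1  0  1  0  1  0  1  2  3  2  3
So g(11) = 3.

3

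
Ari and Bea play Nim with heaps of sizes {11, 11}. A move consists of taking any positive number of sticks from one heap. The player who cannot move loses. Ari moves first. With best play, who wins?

Write each in binary and XOR column by column:
  1011  (11)
  1011  (11)
  ----
  0000  (0)
The nim-sum is 0, so this is a P-position: the player to move is in a losing position under optimal play; Ari is about to move from it and so loses — Bea wins.

Bea wins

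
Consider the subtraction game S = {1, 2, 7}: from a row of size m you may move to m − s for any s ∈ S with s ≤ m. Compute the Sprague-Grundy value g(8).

2

Compute g(0), g(1), … for moves {1, 2, 7}:
g(0) = mex{} = 0
g(1) = mex{0} = 1
g(2) = mex{0,1} = 2
g(3) = mex{1,2} = 0
g(4) = mex{0,2} = 1
g(5) = mex{0,1} = 2
g(6) = mex{1,2} = 0
g(7) = mex{0,2} = 1
g(8) = mex{0,1} = 2
So g(8) = 2.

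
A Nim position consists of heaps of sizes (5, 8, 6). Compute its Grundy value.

11

In binary:
  0101  (5)
  1000  (8)
  0110  (6)
  ----
  1011  (11)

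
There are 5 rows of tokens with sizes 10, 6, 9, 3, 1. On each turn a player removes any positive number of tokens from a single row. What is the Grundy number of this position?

Bitwise XOR of the heap sizes:
  1010  (10)
  0110  (6)
  1001  (9)
  0011  (3)
  0001  (1)
  ----
  0111  (7)

7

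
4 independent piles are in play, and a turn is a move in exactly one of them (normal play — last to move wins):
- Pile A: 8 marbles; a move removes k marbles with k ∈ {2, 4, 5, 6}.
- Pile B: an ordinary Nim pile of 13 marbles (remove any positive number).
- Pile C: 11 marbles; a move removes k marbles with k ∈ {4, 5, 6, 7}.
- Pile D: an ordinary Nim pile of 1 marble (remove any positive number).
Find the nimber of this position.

Build the Grundy sequence for pile A with g(k) = mex{g(k−s) : s ∈ {2, 4, 5, 6}, s ≤ k}:
k:     0  1  2  3  4  5  6  7  8
g(k):  0  0  1  1  2  2  3  3  0
So g(8) = 0.
Pile B is a plain Nim pile of size 13, so its Grundy value is 13.
Grundy values for pile C (subtraction set {4, 5, 6, 7}):
k:     0  1  2  3  4  5  6  7  8  9 10 11
g(k):  0  0  0  0  1  1  1  1  2  2  2  0
So g(11) = 0.
Pile D is a plain Nim pile of size 1, so its Grundy value is 1.
The value of a disjunctive sum is the nim-sum of the parts.
Combined value = 0 ⊕ 13 ⊕ 0 ⊕ 1 = 12.

12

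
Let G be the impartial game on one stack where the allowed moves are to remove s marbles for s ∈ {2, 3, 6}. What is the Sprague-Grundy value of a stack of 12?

Compute g(0), g(1), … for moves {2, 3, 6}:
g(0) = mex{} = 0
g(1) = mex{} = 0
g(2) = mex{0} = 1
g(3) = mex{0} = 1
g(4) = mex{0,1} = 2
g(5) = mex{1} = 0
g(6) = mex{0,1,2} = 3
g(7) = mex{0,2} = 1
g(8) = mex{0,1,3} = 2
g(9) = mex{1,3} = 0
g(10) = mex{1,2} = 0
g(11) = mex{0,2} = 1
g(12) = mex{0,3} = 1
So g(12) = 1.

1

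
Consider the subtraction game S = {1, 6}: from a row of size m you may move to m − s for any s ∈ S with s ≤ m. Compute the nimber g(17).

Build the Grundy sequence with g(k) = mex{g(k−s) : s ∈ {1, 6}, s ≤ k}:
k:     0  1  2  3  4  5  6  7  8  9 10 11 12 13 14 15 16 17
g(k):  0  1  0  1  0  1  2  0  1  0  1  0  1  2  0  1  0  1
So g(17) = 1.

1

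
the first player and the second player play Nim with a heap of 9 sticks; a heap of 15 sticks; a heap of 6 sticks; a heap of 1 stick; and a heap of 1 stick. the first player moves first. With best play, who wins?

the second player wins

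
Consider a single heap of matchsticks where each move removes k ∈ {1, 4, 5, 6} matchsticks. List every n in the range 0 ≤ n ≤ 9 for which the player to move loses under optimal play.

Build the Grundy sequence with g(k) = mex{g(k−s) : s ∈ {1, 4, 5, 6}, s ≤ k}:
k:     0  1  2  3  4  5  6  7  8  9
g(k):  0  1  0  1  2  3  2  3  4  0
The P-positions (g = 0) in 0..9 are 0, 2, 9.

0, 2, 9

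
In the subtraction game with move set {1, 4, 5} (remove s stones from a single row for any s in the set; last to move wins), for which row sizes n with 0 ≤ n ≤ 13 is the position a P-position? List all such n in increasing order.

Build the Grundy sequence with g(k) = mex{g(k−s) : s ∈ {1, 4, 5}, s ≤ k}:
k:     0  1  2  3  4  5  6  7  8  9 10 11 12 13
g(k):  0  1  0  1  2  3  2  3  0  1  0  1  2  3
The P-positions (g = 0) in 0..13 are 0, 2, 8, 10.

0, 2, 8, 10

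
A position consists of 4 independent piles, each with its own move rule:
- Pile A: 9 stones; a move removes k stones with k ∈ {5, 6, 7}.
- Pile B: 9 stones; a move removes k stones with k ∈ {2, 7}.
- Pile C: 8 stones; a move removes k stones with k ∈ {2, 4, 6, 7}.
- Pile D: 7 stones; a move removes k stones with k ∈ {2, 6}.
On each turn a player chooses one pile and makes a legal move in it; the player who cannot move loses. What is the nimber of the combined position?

4

Build the Grundy sequence for pile A with g(k) = mex{g(k−s) : s ∈ {5, 6, 7}, s ≤ k}:
k:     0  1  2  3  4  5  6  7  8  9
g(k):  0  0  0  0  0  1  1  1  1  1
So g(9) = 1.
Grundy values for pile B (subtraction set {2, 7}):
k:     0  1  2  3  4  5  6  7  8  9
g(k):  0  0  1  1  0  0  1  1  2  0
So g(9) = 0.
Grundy values for pile C (subtraction set {2, 4, 6, 7}):
g(0) = mex{} = 0
g(1) = mex{} = 0
g(2) = mex{0} = 1
g(3) = mex{0} = 1
g(4) = mex{0,1} = 2
g(5) = mex{0,1} = 2
g(6) = mex{0,1,2} = 3
g(7) = mex{0,1,2} = 3
g(8) = mex{0,1,2,3} = 4
So g(8) = 4.
For pile D, compute g(0), g(1), … with moves {2, 6}:
g(0) = mex{} = 0
g(1) = mex{} = 0
g(2) = mex{0} = 1
g(3) = mex{0} = 1
g(4) = mex{1} = 0
g(5) = mex{1} = 0
g(6) = mex{0} = 1
g(7) = mex{0} = 1
So g(7) = 1.
By the Sprague-Grundy theorem, the Grundy value of a sum of independent games is the XOR of the component values.
Combined value = 1 XOR 0 XOR 4 XOR 1 = 4.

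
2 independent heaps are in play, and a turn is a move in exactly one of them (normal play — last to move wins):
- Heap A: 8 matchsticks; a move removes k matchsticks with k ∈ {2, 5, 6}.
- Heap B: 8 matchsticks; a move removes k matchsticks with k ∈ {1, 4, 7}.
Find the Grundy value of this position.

0

Build the Grundy sequence for heap A with g(k) = mex{g(k−s) : s ∈ {2, 5, 6}, s ≤ k}:
k:     0  1  2  3  4  5  6  7  8
g(k):  0  0  1  1  0  2  1  3  0
So g(8) = 0.
For heap B, compute g(0), g(1), … with moves {1, 4, 7}:
g(0) = mex{} = 0
g(1) = mex{0} = 1
g(2) = mex{1} = 0
g(3) = mex{0} = 1
g(4) = mex{0,1} = 2
g(5) = mex{1,2} = 0
g(6) = mex{0} = 1
g(7) = mex{0,1} = 2
g(8) = mex{1,2} = 0
So g(8) = 0.
By the Sprague-Grundy theorem, the Grundy value of a sum of independent games is the XOR of the component values.
Combined value = 0 ⊕ 0 = 0.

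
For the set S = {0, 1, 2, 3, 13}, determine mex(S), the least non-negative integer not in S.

4

The values 0, 1, 2, 3 are all present; 4 is the first non-negative integer missing from the set.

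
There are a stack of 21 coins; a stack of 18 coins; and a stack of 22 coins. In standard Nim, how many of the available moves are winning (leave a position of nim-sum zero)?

Compute the nim-sum pairwise:
21 XOR 18 = 7
7 XOR 22 = 17
The overall nim-sum is X = 17. A stack of size p has a winning move iff p XOR X < p (reduce it to p XOR X).
  21: 21 XOR 17 = 4 < 21 — winning move (to 4).
  18: 18 XOR 17 = 3 < 18 — winning move (to 3).
  22: 22 XOR 17 = 7 < 22 — winning move (to 7).
That gives 3 winning moves.

3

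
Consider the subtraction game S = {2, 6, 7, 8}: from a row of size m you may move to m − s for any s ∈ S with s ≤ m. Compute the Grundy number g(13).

2

Build the Grundy sequence with g(k) = mex{g(k−s) : s ∈ {2, 6, 7, 8}, s ≤ k}:
g(0) = mex{} = 0
g(1) = mex{} = 0
g(2) = mex{0} = 1
g(3) = mex{0} = 1
g(4) = mex{1} = 0
g(5) = mex{1} = 0
g(6) = mex{0} = 1
g(7) = mex{0} = 1
g(8) = mex{0,1} = 2
g(9) = mex{0,1} = 2
g(10) = mex{0,1,2} = 3
g(11) = mex{0,1,2} = 3
g(12) = mex{0,1,3} = 2
g(13) = mex{0,1,3} = 2
So g(13) = 2.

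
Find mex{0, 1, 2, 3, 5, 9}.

4

The values 0, 1, 2, 3 are all present; 4 is the first non-negative integer missing from the set.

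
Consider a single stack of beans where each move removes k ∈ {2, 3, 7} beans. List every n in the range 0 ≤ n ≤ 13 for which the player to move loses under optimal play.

0, 1, 5, 6, 10, 11

Compute g(0), g(1), … for moves {2, 3, 7}:
g(0) = mex{} = 0
g(1) = mex{} = 0
g(2) = mex{0} = 1
g(3) = mex{0} = 1
g(4) = mex{0,1} = 2
g(5) = mex{1} = 0
g(6) = mex{1,2} = 0
g(7) = mex{0,2} = 1
g(8) = mex{0} = 1
g(9) = mex{0,1} = 2
g(10) = mex{1} = 0
g(11) = mex{1,2} = 0
g(12) = mex{0,2} = 1
g(13) = mex{0} = 1
The P-positions (g = 0) in 0..13 are 0, 1, 5, 6, 10, 11.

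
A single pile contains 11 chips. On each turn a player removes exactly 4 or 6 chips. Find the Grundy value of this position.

0

Compute g(0), g(1), … for moves {4, 6}:
k:     0  1  2  3  4  5  6  7  8  9 10 11
g(k):  0  0  0  0  1  1  1  1  2  2  0  0
So g(11) = 0.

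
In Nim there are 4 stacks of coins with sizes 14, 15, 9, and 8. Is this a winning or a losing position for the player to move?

Nim-sum: 14 XOR 15 XOR 9 XOR 8 = 0.
The nim-sum is 0, so this is a P-position: the player to move is in a losing position under optimal play.

Losing position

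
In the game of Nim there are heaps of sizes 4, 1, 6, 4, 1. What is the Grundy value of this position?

Compute the nim-sum pairwise:
4 ⊕ 1 = 5
5 ⊕ 6 = 3
3 ⊕ 4 = 7
7 ⊕ 1 = 6

6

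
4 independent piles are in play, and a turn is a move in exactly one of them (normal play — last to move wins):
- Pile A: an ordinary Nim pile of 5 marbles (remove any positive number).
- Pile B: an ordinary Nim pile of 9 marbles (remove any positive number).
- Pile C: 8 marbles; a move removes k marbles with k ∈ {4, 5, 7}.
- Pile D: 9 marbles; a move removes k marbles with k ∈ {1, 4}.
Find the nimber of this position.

Pile A is a plain Nim pile of size 5, so its Grundy value is 5.
Pile B is a plain Nim pile of size 9, so its Grundy value is 9.
Grundy values for pile C (subtraction set {4, 5, 7}):
k:     0  1  2  3  4  5  6  7  8
g(k):  0  0  0  0  1  1  1  1  2
So g(8) = 2.
Grundy values for pile D (subtraction set {1, 4}):
g(0) = mex{} = 0
g(1) = mex{0} = 1
g(2) = mex{1} = 0
g(3) = mex{0} = 1
g(4) = mex{0,1} = 2
g(5) = mex{1,2} = 0
g(6) = mex{0} = 1
g(7) = mex{1} = 0
g(8) = mex{0,2} = 1
g(9) = mex{0,1} = 2
So g(9) = 2.
The value of a disjunctive sum is the nim-sum of the parts.
Combined value = 5 ⊕ 9 ⊕ 2 ⊕ 2 = 12.

12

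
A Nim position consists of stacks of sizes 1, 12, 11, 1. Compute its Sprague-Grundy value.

7

Nim-sum: 1 ^ 12 ^ 11 ^ 1 = 7.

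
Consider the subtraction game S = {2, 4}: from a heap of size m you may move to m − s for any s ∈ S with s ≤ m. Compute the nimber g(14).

1

Build the Grundy sequence with g(k) = mex{g(k−s) : s ∈ {2, 4}, s ≤ k}:
k:     0  1  2  3  4  5  6  7  8  9 10 11 12 13 14
g(k):  0  0  1  1  2  2  0  0  1  1  2  2  0  0  1
So g(14) = 1.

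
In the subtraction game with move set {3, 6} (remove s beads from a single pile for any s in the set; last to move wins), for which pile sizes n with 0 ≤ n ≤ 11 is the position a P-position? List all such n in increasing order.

Grundy values for subtraction set {3, 6}:
g(0) = mex{} = 0
g(1) = mex{} = 0
g(2) = mex{} = 0
g(3) = mex{0} = 1
g(4) = mex{0} = 1
g(5) = mex{0} = 1
g(6) = mex{0,1} = 2
g(7) = mex{0,1} = 2
g(8) = mex{0,1} = 2
g(9) = mex{1,2} = 0
g(10) = mex{1,2} = 0
g(11) = mex{1,2} = 0
The P-positions (g = 0) in 0..11 are 0, 1, 2, 9, 10, 11.

0, 1, 2, 9, 10, 11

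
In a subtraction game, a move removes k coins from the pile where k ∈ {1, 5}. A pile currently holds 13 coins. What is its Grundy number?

1

Grundy values for subtraction set {1, 5}:
k:     0  1  2  3  4  5  6  7  8  9 10 11 12 13
g(k):  0  1  0  1  0  1  0  1  0  1  0  1  0  1
So g(13) = 1.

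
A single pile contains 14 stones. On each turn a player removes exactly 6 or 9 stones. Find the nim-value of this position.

2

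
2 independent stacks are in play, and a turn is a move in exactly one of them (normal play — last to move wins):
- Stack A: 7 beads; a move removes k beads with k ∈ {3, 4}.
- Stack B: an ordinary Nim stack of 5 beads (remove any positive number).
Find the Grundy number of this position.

For stack A, compute g(0), g(1), … with moves {3, 4}:
k:     0  1  2  3  4  5  6  7
g(k):  0  0  0  1  1  1  2  0
So g(7) = 0.
Stack B is a plain Nim stack of size 5, so its Grundy value is 5.
By the Sprague-Grundy theorem, the Grundy value of a sum of independent games is the XOR of the component values.
Combined value = 0 XOR 5 = 5.

5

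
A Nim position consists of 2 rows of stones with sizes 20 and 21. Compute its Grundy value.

Nim-sum: 20 ⊕ 21 = 1.

1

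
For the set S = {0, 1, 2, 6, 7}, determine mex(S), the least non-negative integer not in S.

3

The values 0, 1, 2 are all present; 3 is the first non-negative integer missing from the set.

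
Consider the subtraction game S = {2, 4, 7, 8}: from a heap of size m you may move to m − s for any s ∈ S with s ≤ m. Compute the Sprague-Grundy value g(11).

Grundy values for subtraction set {2, 4, 7, 8}:
k:     0  1  2  3  4  5  6  7  8  9 10 11
g(k):  0  0  1  1  2  2  0  3  1  4  2  0
So g(11) = 0.

0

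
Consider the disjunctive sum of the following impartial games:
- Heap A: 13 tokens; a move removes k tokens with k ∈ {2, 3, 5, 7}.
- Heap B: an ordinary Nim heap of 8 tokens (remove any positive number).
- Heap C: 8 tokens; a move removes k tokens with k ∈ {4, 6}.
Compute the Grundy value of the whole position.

Build the Grundy sequence for heap A with g(k) = mex{g(k−s) : s ∈ {2, 3, 5, 7}, s ≤ k}:
k:     0  1  2  3  4  5  6  7  8  9 10 11 12 13
g(k):  0  0  1  1  2  2  3  3  4  0  0  1  1  2
So g(13) = 2.
Heap B is a plain Nim heap of size 8, so its Grundy value is 8.
Build the Grundy sequence for heap C with g(k) = mex{g(k−s) : s ∈ {4, 6}, s ≤ k}:
g(0) = mex{} = 0
g(1) = mex{} = 0
g(2) = mex{} = 0
g(3) = mex{} = 0
g(4) = mex{0} = 1
g(5) = mex{0} = 1
g(6) = mex{0} = 1
g(7) = mex{0} = 1
g(8) = mex{0,1} = 2
So g(8) = 2.
By the Sprague-Grundy theorem, the Grundy value of a sum of independent games is the XOR of the component values.
Combined value = 2 XOR 8 XOR 2 = 8.

8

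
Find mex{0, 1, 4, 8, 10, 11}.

The values 0, 1 are all present; 2 is the first non-negative integer missing from the set.

2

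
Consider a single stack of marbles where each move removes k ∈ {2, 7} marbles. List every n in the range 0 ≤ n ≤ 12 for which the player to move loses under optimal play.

0, 1, 4, 5, 9, 10

Grundy values for subtraction set {2, 7}:
g(0) = mex{} = 0
g(1) = mex{} = 0
g(2) = mex{0} = 1
g(3) = mex{0} = 1
g(4) = mex{1} = 0
g(5) = mex{1} = 0
g(6) = mex{0} = 1
g(7) = mex{0} = 1
g(8) = mex{0,1} = 2
g(9) = mex{1} = 0
g(10) = mex{1,2} = 0
g(11) = mex{0} = 1
g(12) = mex{0} = 1
The P-positions (g = 0) in 0..12 are 0, 1, 4, 5, 9, 10.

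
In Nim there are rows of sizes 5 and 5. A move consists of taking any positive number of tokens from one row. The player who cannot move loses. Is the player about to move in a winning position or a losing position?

Losing position

In binary:
  101  (5)
  101  (5)
  ---
  000  (0)
The nim-sum is 0, so this is a P-position: the player to move is in a losing position under optimal play.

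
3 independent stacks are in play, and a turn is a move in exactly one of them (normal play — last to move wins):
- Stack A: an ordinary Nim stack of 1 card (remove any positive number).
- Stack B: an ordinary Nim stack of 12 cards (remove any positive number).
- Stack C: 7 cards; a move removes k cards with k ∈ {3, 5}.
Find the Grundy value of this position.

Stack A is a plain Nim stack of size 1, so its Grundy value is 1.
Stack B is a plain Nim stack of size 12, so its Grundy value is 12.
Grundy values for stack C (subtraction set {3, 5}):
k:     0  1  2  3  4  5  6  7
g(k):  0  0  0  1  1  1  2  2
So g(7) = 2.
By the Sprague-Grundy theorem, the Grundy value of a sum of independent games is the XOR of the component values.
Combined value = 1 XOR 12 XOR 2 = 15.

15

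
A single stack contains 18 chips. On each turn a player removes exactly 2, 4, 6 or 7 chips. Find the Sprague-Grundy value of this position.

Build the Grundy sequence with g(k) = mex{g(k−s) : s ∈ {2, 4, 6, 7}, s ≤ k}:
k:     0  1  2  3  4  5  6  7  8  9 10 11 12 13 14 15 16 17 18
g(k):  0  0  1  1  2  2  3  3  4  0  0  1  1  2  2  3  3  4  0
So g(18) = 0.

0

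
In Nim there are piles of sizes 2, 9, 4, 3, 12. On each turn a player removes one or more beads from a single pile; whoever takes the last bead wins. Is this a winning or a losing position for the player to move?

Losing position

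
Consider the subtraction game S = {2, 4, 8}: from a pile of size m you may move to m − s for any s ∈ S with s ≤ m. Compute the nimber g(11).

2

Build the Grundy sequence with g(k) = mex{g(k−s) : s ∈ {2, 4, 8}, s ≤ k}:
k:     0  1  2  3  4  5  6  7  8  9 10 11
g(k):  0  0  1  1  2  2  0  0  1  1  2  2
So g(11) = 2.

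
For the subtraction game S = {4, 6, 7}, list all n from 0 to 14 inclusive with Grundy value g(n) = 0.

0, 1, 2, 3, 11, 12, 13, 14

Grundy values for subtraction set {4, 6, 7}:
k:     0  1  2  3  4  5  6  7  8  9 10 11 12 13 14
g(k):  0  0  0  0  1  1  1  1  2  2  2  0  0  0  0
The P-positions (g = 0) in 0..14 are 0, 1, 2, 3, 11, 12, 13, 14.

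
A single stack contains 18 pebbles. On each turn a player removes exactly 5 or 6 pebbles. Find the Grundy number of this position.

1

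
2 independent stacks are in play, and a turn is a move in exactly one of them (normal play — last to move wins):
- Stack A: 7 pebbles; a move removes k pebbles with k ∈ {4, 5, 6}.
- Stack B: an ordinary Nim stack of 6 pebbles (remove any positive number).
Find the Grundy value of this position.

Grundy values for stack A (subtraction set {4, 5, 6}):
g(0) = mex{} = 0
g(1) = mex{} = 0
g(2) = mex{} = 0
g(3) = mex{} = 0
g(4) = mex{0} = 1
g(5) = mex{0} = 1
g(6) = mex{0} = 1
g(7) = mex{0} = 1
So g(7) = 1.
Stack B is a plain Nim stack of size 6, so its Grundy value is 6.
The value of a disjunctive sum is the nim-sum of the parts.
Combined value = 1 XOR 6 = 7.

7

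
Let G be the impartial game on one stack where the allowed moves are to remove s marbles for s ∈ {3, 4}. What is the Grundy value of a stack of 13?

Grundy values for subtraction set {3, 4}:
g(0) = mex{} = 0
g(1) = mex{} = 0
g(2) = mex{} = 0
g(3) = mex{0} = 1
g(4) = mex{0} = 1
g(5) = mex{0} = 1
g(6) = mex{0,1} = 2
g(7) = mex{1} = 0
g(8) = mex{1} = 0
g(9) = mex{1,2} = 0
g(10) = mex{0,2} = 1
g(11) = mex{0} = 1
g(12) = mex{0} = 1
g(13) = mex{0,1} = 2
So g(13) = 2.

2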